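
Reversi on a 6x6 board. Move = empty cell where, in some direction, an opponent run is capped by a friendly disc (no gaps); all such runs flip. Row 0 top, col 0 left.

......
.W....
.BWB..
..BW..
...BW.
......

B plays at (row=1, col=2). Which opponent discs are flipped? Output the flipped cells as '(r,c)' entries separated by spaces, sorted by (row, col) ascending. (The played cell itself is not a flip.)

Answer: (2,2)

Derivation:
Dir NW: first cell '.' (not opp) -> no flip
Dir N: first cell '.' (not opp) -> no flip
Dir NE: first cell '.' (not opp) -> no flip
Dir W: opp run (1,1), next='.' -> no flip
Dir E: first cell '.' (not opp) -> no flip
Dir SW: first cell 'B' (not opp) -> no flip
Dir S: opp run (2,2) capped by B -> flip
Dir SE: first cell 'B' (not opp) -> no flip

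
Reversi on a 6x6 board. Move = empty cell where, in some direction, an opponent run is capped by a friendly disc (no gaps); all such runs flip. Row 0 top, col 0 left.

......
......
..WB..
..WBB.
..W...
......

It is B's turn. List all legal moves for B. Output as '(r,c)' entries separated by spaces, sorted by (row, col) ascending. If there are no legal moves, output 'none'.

Answer: (1,1) (2,1) (3,1) (4,1) (5,1)

Derivation:
(1,1): flips 1 -> legal
(1,2): no bracket -> illegal
(1,3): no bracket -> illegal
(2,1): flips 1 -> legal
(3,1): flips 1 -> legal
(4,1): flips 1 -> legal
(4,3): no bracket -> illegal
(5,1): flips 1 -> legal
(5,2): no bracket -> illegal
(5,3): no bracket -> illegal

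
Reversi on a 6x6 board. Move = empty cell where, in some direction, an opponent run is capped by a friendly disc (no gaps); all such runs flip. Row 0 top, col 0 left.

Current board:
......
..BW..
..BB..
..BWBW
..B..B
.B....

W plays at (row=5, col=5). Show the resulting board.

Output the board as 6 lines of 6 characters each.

Answer: ......
..BW..
..BB..
..BWBW
..B..W
.B...W

Derivation:
Place W at (5,5); scan 8 dirs for brackets.
Dir NW: first cell '.' (not opp) -> no flip
Dir N: opp run (4,5) capped by W -> flip
Dir NE: edge -> no flip
Dir W: first cell '.' (not opp) -> no flip
Dir E: edge -> no flip
Dir SW: edge -> no flip
Dir S: edge -> no flip
Dir SE: edge -> no flip
All flips: (4,5)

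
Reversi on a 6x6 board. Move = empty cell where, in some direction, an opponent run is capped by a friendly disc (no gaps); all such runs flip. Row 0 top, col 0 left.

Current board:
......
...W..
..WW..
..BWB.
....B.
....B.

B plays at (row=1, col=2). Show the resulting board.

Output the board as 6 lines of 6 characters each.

Place B at (1,2); scan 8 dirs for brackets.
Dir NW: first cell '.' (not opp) -> no flip
Dir N: first cell '.' (not opp) -> no flip
Dir NE: first cell '.' (not opp) -> no flip
Dir W: first cell '.' (not opp) -> no flip
Dir E: opp run (1,3), next='.' -> no flip
Dir SW: first cell '.' (not opp) -> no flip
Dir S: opp run (2,2) capped by B -> flip
Dir SE: opp run (2,3) capped by B -> flip
All flips: (2,2) (2,3)

Answer: ......
..BW..
..BB..
..BWB.
....B.
....B.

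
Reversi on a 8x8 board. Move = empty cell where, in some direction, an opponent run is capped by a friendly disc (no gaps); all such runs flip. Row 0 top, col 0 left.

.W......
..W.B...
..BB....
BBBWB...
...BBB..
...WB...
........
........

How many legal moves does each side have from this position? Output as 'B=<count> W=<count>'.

Answer: B=4 W=6

Derivation:
-- B to move --
(0,0): no bracket -> illegal
(0,2): flips 1 -> legal
(0,3): no bracket -> illegal
(1,0): no bracket -> illegal
(1,1): no bracket -> illegal
(1,3): no bracket -> illegal
(2,1): no bracket -> illegal
(2,4): no bracket -> illegal
(4,2): no bracket -> illegal
(5,2): flips 1 -> legal
(6,2): flips 1 -> legal
(6,3): flips 1 -> legal
(6,4): no bracket -> illegal
B mobility = 4
-- W to move --
(0,3): no bracket -> illegal
(0,4): no bracket -> illegal
(0,5): no bracket -> illegal
(1,1): flips 1 -> legal
(1,3): flips 1 -> legal
(1,5): no bracket -> illegal
(2,0): no bracket -> illegal
(2,1): no bracket -> illegal
(2,4): no bracket -> illegal
(2,5): no bracket -> illegal
(3,5): flips 2 -> legal
(3,6): no bracket -> illegal
(4,0): no bracket -> illegal
(4,1): no bracket -> illegal
(4,2): flips 2 -> legal
(4,6): no bracket -> illegal
(5,2): no bracket -> illegal
(5,5): flips 2 -> legal
(5,6): flips 3 -> legal
(6,3): no bracket -> illegal
(6,4): no bracket -> illegal
(6,5): no bracket -> illegal
W mobility = 6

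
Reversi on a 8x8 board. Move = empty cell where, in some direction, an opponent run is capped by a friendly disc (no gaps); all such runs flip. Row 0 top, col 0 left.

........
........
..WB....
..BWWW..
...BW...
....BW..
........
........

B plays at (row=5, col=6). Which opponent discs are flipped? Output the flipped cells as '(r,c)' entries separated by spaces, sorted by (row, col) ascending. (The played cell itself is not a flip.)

Dir NW: first cell '.' (not opp) -> no flip
Dir N: first cell '.' (not opp) -> no flip
Dir NE: first cell '.' (not opp) -> no flip
Dir W: opp run (5,5) capped by B -> flip
Dir E: first cell '.' (not opp) -> no flip
Dir SW: first cell '.' (not opp) -> no flip
Dir S: first cell '.' (not opp) -> no flip
Dir SE: first cell '.' (not opp) -> no flip

Answer: (5,5)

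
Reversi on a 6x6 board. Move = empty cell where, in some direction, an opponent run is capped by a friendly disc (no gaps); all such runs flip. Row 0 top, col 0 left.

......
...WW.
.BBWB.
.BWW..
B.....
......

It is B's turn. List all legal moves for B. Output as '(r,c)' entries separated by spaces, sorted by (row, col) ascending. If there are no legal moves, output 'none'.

(0,2): flips 1 -> legal
(0,3): no bracket -> illegal
(0,4): flips 2 -> legal
(0,5): no bracket -> illegal
(1,2): no bracket -> illegal
(1,5): no bracket -> illegal
(2,5): no bracket -> illegal
(3,4): flips 2 -> legal
(4,1): no bracket -> illegal
(4,2): flips 2 -> legal
(4,3): flips 1 -> legal
(4,4): flips 1 -> legal

Answer: (0,2) (0,4) (3,4) (4,2) (4,3) (4,4)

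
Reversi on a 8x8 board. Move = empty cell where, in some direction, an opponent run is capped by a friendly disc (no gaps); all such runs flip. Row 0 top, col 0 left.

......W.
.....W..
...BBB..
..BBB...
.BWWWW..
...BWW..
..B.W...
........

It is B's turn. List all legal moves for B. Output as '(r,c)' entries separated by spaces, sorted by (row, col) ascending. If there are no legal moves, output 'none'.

(0,4): no bracket -> illegal
(0,5): flips 1 -> legal
(0,7): no bracket -> illegal
(1,4): no bracket -> illegal
(1,6): no bracket -> illegal
(1,7): no bracket -> illegal
(2,6): no bracket -> illegal
(3,1): flips 1 -> legal
(3,5): flips 1 -> legal
(3,6): no bracket -> illegal
(4,6): flips 4 -> legal
(5,1): flips 1 -> legal
(5,2): flips 2 -> legal
(5,6): flips 3 -> legal
(6,3): no bracket -> illegal
(6,5): flips 2 -> legal
(6,6): flips 2 -> legal
(7,3): no bracket -> illegal
(7,4): flips 3 -> legal
(7,5): flips 1 -> legal

Answer: (0,5) (3,1) (3,5) (4,6) (5,1) (5,2) (5,6) (6,5) (6,6) (7,4) (7,5)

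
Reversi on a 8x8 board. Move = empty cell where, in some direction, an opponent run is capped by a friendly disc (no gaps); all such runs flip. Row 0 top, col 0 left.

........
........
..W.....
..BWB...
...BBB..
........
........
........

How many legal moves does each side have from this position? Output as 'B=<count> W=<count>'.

-- B to move --
(1,1): flips 2 -> legal
(1,2): flips 1 -> legal
(1,3): no bracket -> illegal
(2,1): no bracket -> illegal
(2,3): flips 1 -> legal
(2,4): no bracket -> illegal
(3,1): no bracket -> illegal
(4,2): no bracket -> illegal
B mobility = 3
-- W to move --
(2,1): no bracket -> illegal
(2,3): no bracket -> illegal
(2,4): no bracket -> illegal
(2,5): no bracket -> illegal
(3,1): flips 1 -> legal
(3,5): flips 1 -> legal
(3,6): no bracket -> illegal
(4,1): no bracket -> illegal
(4,2): flips 1 -> legal
(4,6): no bracket -> illegal
(5,2): no bracket -> illegal
(5,3): flips 1 -> legal
(5,4): no bracket -> illegal
(5,5): flips 1 -> legal
(5,6): no bracket -> illegal
W mobility = 5

Answer: B=3 W=5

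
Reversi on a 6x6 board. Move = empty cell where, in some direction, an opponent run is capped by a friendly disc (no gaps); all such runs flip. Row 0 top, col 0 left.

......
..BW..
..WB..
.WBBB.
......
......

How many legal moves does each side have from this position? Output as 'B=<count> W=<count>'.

Answer: B=5 W=7

Derivation:
-- B to move --
(0,2): no bracket -> illegal
(0,3): flips 1 -> legal
(0,4): no bracket -> illegal
(1,1): flips 1 -> legal
(1,4): flips 1 -> legal
(2,0): no bracket -> illegal
(2,1): flips 1 -> legal
(2,4): no bracket -> illegal
(3,0): flips 1 -> legal
(4,0): no bracket -> illegal
(4,1): no bracket -> illegal
(4,2): no bracket -> illegal
B mobility = 5
-- W to move --
(0,1): no bracket -> illegal
(0,2): flips 1 -> legal
(0,3): no bracket -> illegal
(1,1): flips 1 -> legal
(1,4): no bracket -> illegal
(2,1): no bracket -> illegal
(2,4): flips 1 -> legal
(2,5): no bracket -> illegal
(3,5): flips 3 -> legal
(4,1): no bracket -> illegal
(4,2): flips 1 -> legal
(4,3): flips 2 -> legal
(4,4): flips 1 -> legal
(4,5): no bracket -> illegal
W mobility = 7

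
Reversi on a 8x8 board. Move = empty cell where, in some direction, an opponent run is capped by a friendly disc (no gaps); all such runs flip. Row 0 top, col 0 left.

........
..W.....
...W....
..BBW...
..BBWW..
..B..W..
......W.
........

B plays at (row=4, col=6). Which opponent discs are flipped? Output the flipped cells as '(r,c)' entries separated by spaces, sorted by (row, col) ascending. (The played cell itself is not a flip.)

Answer: (4,4) (4,5)

Derivation:
Dir NW: first cell '.' (not opp) -> no flip
Dir N: first cell '.' (not opp) -> no flip
Dir NE: first cell '.' (not opp) -> no flip
Dir W: opp run (4,5) (4,4) capped by B -> flip
Dir E: first cell '.' (not opp) -> no flip
Dir SW: opp run (5,5), next='.' -> no flip
Dir S: first cell '.' (not opp) -> no flip
Dir SE: first cell '.' (not opp) -> no flip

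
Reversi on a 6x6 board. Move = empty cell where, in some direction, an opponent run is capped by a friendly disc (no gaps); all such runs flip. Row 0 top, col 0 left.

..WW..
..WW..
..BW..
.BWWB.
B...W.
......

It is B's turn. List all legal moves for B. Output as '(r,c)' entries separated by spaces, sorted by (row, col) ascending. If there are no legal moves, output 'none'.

(0,1): flips 2 -> legal
(0,4): flips 1 -> legal
(1,1): no bracket -> illegal
(1,4): no bracket -> illegal
(2,1): no bracket -> illegal
(2,4): flips 1 -> legal
(3,5): no bracket -> illegal
(4,1): no bracket -> illegal
(4,2): flips 1 -> legal
(4,3): no bracket -> illegal
(4,5): no bracket -> illegal
(5,3): no bracket -> illegal
(5,4): flips 1 -> legal
(5,5): flips 2 -> legal

Answer: (0,1) (0,4) (2,4) (4,2) (5,4) (5,5)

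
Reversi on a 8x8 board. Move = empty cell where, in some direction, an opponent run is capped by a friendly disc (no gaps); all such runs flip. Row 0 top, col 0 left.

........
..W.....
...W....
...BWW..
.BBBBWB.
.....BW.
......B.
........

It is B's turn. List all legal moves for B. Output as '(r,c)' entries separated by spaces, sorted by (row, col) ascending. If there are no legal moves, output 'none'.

(0,1): no bracket -> illegal
(0,2): no bracket -> illegal
(0,3): no bracket -> illegal
(1,1): no bracket -> illegal
(1,3): flips 1 -> legal
(1,4): no bracket -> illegal
(2,1): no bracket -> illegal
(2,2): no bracket -> illegal
(2,4): flips 2 -> legal
(2,5): flips 3 -> legal
(2,6): flips 1 -> legal
(3,2): no bracket -> illegal
(3,6): flips 2 -> legal
(4,7): no bracket -> illegal
(5,4): no bracket -> illegal
(5,7): flips 1 -> legal
(6,5): no bracket -> illegal
(6,7): no bracket -> illegal

Answer: (1,3) (2,4) (2,5) (2,6) (3,6) (5,7)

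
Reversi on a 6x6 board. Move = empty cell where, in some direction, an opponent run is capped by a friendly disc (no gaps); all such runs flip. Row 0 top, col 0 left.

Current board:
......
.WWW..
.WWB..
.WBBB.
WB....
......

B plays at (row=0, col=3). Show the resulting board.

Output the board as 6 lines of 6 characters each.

Place B at (0,3); scan 8 dirs for brackets.
Dir NW: edge -> no flip
Dir N: edge -> no flip
Dir NE: edge -> no flip
Dir W: first cell '.' (not opp) -> no flip
Dir E: first cell '.' (not opp) -> no flip
Dir SW: opp run (1,2) (2,1), next='.' -> no flip
Dir S: opp run (1,3) capped by B -> flip
Dir SE: first cell '.' (not opp) -> no flip
All flips: (1,3)

Answer: ...B..
.WWB..
.WWB..
.WBBB.
WB....
......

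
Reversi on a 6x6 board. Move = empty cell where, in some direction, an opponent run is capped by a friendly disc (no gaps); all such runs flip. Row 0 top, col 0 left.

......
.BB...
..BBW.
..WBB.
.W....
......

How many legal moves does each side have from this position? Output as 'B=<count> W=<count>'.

-- B to move --
(1,3): no bracket -> illegal
(1,4): flips 1 -> legal
(1,5): flips 1 -> legal
(2,1): no bracket -> illegal
(2,5): flips 1 -> legal
(3,0): no bracket -> illegal
(3,1): flips 1 -> legal
(3,5): no bracket -> illegal
(4,0): no bracket -> illegal
(4,2): flips 1 -> legal
(4,3): no bracket -> illegal
(5,0): flips 2 -> legal
(5,1): no bracket -> illegal
(5,2): no bracket -> illegal
B mobility = 6
-- W to move --
(0,0): no bracket -> illegal
(0,1): no bracket -> illegal
(0,2): flips 2 -> legal
(0,3): no bracket -> illegal
(1,0): no bracket -> illegal
(1,3): no bracket -> illegal
(1,4): flips 1 -> legal
(2,0): no bracket -> illegal
(2,1): flips 2 -> legal
(2,5): no bracket -> illegal
(3,1): no bracket -> illegal
(3,5): flips 2 -> legal
(4,2): flips 1 -> legal
(4,3): no bracket -> illegal
(4,4): flips 1 -> legal
(4,5): no bracket -> illegal
W mobility = 6

Answer: B=6 W=6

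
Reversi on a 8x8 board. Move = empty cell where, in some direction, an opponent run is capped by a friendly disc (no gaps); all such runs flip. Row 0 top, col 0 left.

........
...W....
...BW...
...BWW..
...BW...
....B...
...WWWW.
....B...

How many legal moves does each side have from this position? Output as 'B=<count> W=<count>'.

Answer: B=11 W=7

Derivation:
-- B to move --
(0,2): no bracket -> illegal
(0,3): flips 1 -> legal
(0,4): no bracket -> illegal
(1,2): no bracket -> illegal
(1,4): flips 3 -> legal
(1,5): flips 1 -> legal
(2,2): no bracket -> illegal
(2,5): flips 2 -> legal
(2,6): no bracket -> illegal
(3,6): flips 2 -> legal
(4,5): flips 2 -> legal
(4,6): no bracket -> illegal
(5,2): flips 1 -> legal
(5,3): no bracket -> illegal
(5,5): flips 1 -> legal
(5,6): flips 1 -> legal
(5,7): no bracket -> illegal
(6,2): no bracket -> illegal
(6,7): no bracket -> illegal
(7,2): flips 1 -> legal
(7,3): no bracket -> illegal
(7,5): no bracket -> illegal
(7,6): flips 1 -> legal
(7,7): no bracket -> illegal
B mobility = 11
-- W to move --
(1,2): flips 1 -> legal
(1,4): no bracket -> illegal
(2,2): flips 2 -> legal
(3,2): flips 3 -> legal
(4,2): flips 2 -> legal
(4,5): flips 1 -> legal
(5,2): flips 1 -> legal
(5,3): flips 3 -> legal
(5,5): no bracket -> illegal
(7,3): no bracket -> illegal
(7,5): no bracket -> illegal
W mobility = 7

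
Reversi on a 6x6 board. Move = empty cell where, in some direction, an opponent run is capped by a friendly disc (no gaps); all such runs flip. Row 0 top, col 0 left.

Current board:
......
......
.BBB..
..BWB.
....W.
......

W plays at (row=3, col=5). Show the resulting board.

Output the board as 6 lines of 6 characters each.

Place W at (3,5); scan 8 dirs for brackets.
Dir NW: first cell '.' (not opp) -> no flip
Dir N: first cell '.' (not opp) -> no flip
Dir NE: edge -> no flip
Dir W: opp run (3,4) capped by W -> flip
Dir E: edge -> no flip
Dir SW: first cell 'W' (not opp) -> no flip
Dir S: first cell '.' (not opp) -> no flip
Dir SE: edge -> no flip
All flips: (3,4)

Answer: ......
......
.BBB..
..BWWW
....W.
......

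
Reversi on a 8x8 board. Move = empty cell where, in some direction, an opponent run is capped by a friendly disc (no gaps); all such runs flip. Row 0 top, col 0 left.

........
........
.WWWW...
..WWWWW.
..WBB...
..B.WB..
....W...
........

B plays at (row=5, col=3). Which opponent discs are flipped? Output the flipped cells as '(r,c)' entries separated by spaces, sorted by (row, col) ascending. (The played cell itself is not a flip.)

Dir NW: opp run (4,2), next='.' -> no flip
Dir N: first cell 'B' (not opp) -> no flip
Dir NE: first cell 'B' (not opp) -> no flip
Dir W: first cell 'B' (not opp) -> no flip
Dir E: opp run (5,4) capped by B -> flip
Dir SW: first cell '.' (not opp) -> no flip
Dir S: first cell '.' (not opp) -> no flip
Dir SE: opp run (6,4), next='.' -> no flip

Answer: (5,4)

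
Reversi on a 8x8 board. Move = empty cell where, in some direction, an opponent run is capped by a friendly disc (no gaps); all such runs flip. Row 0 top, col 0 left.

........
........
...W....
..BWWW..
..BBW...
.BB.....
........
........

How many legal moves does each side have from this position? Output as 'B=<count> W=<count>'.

Answer: B=6 W=5

Derivation:
-- B to move --
(1,2): no bracket -> illegal
(1,3): flips 2 -> legal
(1,4): flips 1 -> legal
(2,2): no bracket -> illegal
(2,4): flips 1 -> legal
(2,5): flips 1 -> legal
(2,6): no bracket -> illegal
(3,6): flips 3 -> legal
(4,5): flips 1 -> legal
(4,6): no bracket -> illegal
(5,3): no bracket -> illegal
(5,4): no bracket -> illegal
(5,5): no bracket -> illegal
B mobility = 6
-- W to move --
(2,1): no bracket -> illegal
(2,2): no bracket -> illegal
(3,1): flips 1 -> legal
(4,0): no bracket -> illegal
(4,1): flips 3 -> legal
(5,0): no bracket -> illegal
(5,3): flips 1 -> legal
(5,4): no bracket -> illegal
(6,0): flips 2 -> legal
(6,1): flips 2 -> legal
(6,2): no bracket -> illegal
(6,3): no bracket -> illegal
W mobility = 5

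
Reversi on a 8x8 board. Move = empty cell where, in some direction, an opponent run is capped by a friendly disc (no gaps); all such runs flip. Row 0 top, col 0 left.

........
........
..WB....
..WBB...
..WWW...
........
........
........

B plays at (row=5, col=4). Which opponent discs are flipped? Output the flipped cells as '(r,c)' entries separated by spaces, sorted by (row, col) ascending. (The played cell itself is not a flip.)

Dir NW: opp run (4,3) (3,2), next='.' -> no flip
Dir N: opp run (4,4) capped by B -> flip
Dir NE: first cell '.' (not opp) -> no flip
Dir W: first cell '.' (not opp) -> no flip
Dir E: first cell '.' (not opp) -> no flip
Dir SW: first cell '.' (not opp) -> no flip
Dir S: first cell '.' (not opp) -> no flip
Dir SE: first cell '.' (not opp) -> no flip

Answer: (4,4)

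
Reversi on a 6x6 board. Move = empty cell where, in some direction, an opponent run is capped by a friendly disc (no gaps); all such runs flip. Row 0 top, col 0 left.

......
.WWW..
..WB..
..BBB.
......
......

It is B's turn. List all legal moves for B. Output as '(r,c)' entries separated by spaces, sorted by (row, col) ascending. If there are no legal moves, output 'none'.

Answer: (0,0) (0,1) (0,2) (0,3) (2,1)

Derivation:
(0,0): flips 2 -> legal
(0,1): flips 1 -> legal
(0,2): flips 2 -> legal
(0,3): flips 1 -> legal
(0,4): no bracket -> illegal
(1,0): no bracket -> illegal
(1,4): no bracket -> illegal
(2,0): no bracket -> illegal
(2,1): flips 1 -> legal
(2,4): no bracket -> illegal
(3,1): no bracket -> illegal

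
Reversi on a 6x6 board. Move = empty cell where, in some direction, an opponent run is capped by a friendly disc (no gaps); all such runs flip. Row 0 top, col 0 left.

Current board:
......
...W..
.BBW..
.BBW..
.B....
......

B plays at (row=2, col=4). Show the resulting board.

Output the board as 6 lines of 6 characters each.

Answer: ......
...W..
.BBBB.
.BBW..
.B....
......

Derivation:
Place B at (2,4); scan 8 dirs for brackets.
Dir NW: opp run (1,3), next='.' -> no flip
Dir N: first cell '.' (not opp) -> no flip
Dir NE: first cell '.' (not opp) -> no flip
Dir W: opp run (2,3) capped by B -> flip
Dir E: first cell '.' (not opp) -> no flip
Dir SW: opp run (3,3), next='.' -> no flip
Dir S: first cell '.' (not opp) -> no flip
Dir SE: first cell '.' (not opp) -> no flip
All flips: (2,3)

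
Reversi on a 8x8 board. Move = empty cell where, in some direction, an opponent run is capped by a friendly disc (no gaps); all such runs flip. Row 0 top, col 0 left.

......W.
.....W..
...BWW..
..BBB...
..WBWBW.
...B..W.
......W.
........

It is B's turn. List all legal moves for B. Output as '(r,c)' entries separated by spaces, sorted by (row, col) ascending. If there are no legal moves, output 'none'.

(0,4): no bracket -> illegal
(0,5): no bracket -> illegal
(0,7): no bracket -> illegal
(1,3): no bracket -> illegal
(1,4): flips 1 -> legal
(1,6): flips 1 -> legal
(1,7): no bracket -> illegal
(2,6): flips 2 -> legal
(3,1): flips 1 -> legal
(3,5): flips 1 -> legal
(3,6): no bracket -> illegal
(3,7): no bracket -> illegal
(4,1): flips 1 -> legal
(4,7): flips 1 -> legal
(5,1): flips 1 -> legal
(5,2): flips 1 -> legal
(5,4): flips 1 -> legal
(5,5): flips 1 -> legal
(5,7): no bracket -> illegal
(6,5): no bracket -> illegal
(6,7): flips 1 -> legal
(7,5): no bracket -> illegal
(7,6): no bracket -> illegal
(7,7): no bracket -> illegal

Answer: (1,4) (1,6) (2,6) (3,1) (3,5) (4,1) (4,7) (5,1) (5,2) (5,4) (5,5) (6,7)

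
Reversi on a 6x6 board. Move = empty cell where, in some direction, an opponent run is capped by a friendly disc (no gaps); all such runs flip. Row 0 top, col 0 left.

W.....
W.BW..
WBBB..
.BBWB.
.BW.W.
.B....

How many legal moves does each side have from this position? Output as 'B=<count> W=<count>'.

-- B to move --
(0,1): no bracket -> illegal
(0,2): no bracket -> illegal
(0,3): flips 1 -> legal
(0,4): flips 1 -> legal
(1,1): no bracket -> illegal
(1,4): flips 1 -> legal
(2,4): flips 2 -> legal
(3,0): no bracket -> illegal
(3,5): no bracket -> illegal
(4,3): flips 2 -> legal
(4,5): no bracket -> illegal
(5,2): flips 1 -> legal
(5,3): flips 1 -> legal
(5,4): flips 1 -> legal
(5,5): flips 2 -> legal
B mobility = 9
-- W to move --
(0,1): no bracket -> illegal
(0,2): flips 3 -> legal
(0,3): no bracket -> illegal
(1,1): flips 2 -> legal
(1,4): no bracket -> illegal
(2,4): flips 4 -> legal
(2,5): no bracket -> illegal
(3,0): flips 2 -> legal
(3,5): flips 1 -> legal
(4,0): flips 3 -> legal
(4,3): flips 2 -> legal
(4,5): no bracket -> illegal
(5,0): no bracket -> illegal
(5,2): no bracket -> illegal
W mobility = 7

Answer: B=9 W=7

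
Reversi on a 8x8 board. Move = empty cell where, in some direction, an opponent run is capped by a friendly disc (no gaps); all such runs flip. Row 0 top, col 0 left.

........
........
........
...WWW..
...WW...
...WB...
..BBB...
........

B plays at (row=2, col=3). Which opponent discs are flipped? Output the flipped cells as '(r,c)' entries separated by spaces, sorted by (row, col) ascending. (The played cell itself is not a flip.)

Dir NW: first cell '.' (not opp) -> no flip
Dir N: first cell '.' (not opp) -> no flip
Dir NE: first cell '.' (not opp) -> no flip
Dir W: first cell '.' (not opp) -> no flip
Dir E: first cell '.' (not opp) -> no flip
Dir SW: first cell '.' (not opp) -> no flip
Dir S: opp run (3,3) (4,3) (5,3) capped by B -> flip
Dir SE: opp run (3,4), next='.' -> no flip

Answer: (3,3) (4,3) (5,3)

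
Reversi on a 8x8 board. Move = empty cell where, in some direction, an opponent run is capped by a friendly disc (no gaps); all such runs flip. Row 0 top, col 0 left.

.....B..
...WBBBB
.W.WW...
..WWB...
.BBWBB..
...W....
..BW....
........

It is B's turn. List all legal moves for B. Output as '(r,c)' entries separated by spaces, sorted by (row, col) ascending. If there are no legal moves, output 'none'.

(0,2): no bracket -> illegal
(0,3): no bracket -> illegal
(0,4): no bracket -> illegal
(1,0): no bracket -> illegal
(1,1): no bracket -> illegal
(1,2): flips 2 -> legal
(2,0): no bracket -> illegal
(2,2): flips 2 -> legal
(2,5): no bracket -> illegal
(3,0): no bracket -> illegal
(3,1): flips 2 -> legal
(3,5): no bracket -> illegal
(5,2): flips 1 -> legal
(5,4): no bracket -> illegal
(6,4): flips 2 -> legal
(7,2): no bracket -> illegal
(7,3): no bracket -> illegal
(7,4): no bracket -> illegal

Answer: (1,2) (2,2) (3,1) (5,2) (6,4)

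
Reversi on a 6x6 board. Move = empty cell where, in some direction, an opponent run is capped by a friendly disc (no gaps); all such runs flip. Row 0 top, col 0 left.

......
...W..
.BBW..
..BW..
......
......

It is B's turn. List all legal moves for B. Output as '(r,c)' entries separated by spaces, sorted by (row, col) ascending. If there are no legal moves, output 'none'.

(0,2): no bracket -> illegal
(0,3): no bracket -> illegal
(0,4): flips 1 -> legal
(1,2): no bracket -> illegal
(1,4): flips 1 -> legal
(2,4): flips 1 -> legal
(3,4): flips 1 -> legal
(4,2): no bracket -> illegal
(4,3): no bracket -> illegal
(4,4): flips 1 -> legal

Answer: (0,4) (1,4) (2,4) (3,4) (4,4)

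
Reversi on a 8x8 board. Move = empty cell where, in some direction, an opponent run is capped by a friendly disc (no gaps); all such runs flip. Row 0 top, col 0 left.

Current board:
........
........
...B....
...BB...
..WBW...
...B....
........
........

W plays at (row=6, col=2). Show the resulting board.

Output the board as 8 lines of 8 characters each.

Place W at (6,2); scan 8 dirs for brackets.
Dir NW: first cell '.' (not opp) -> no flip
Dir N: first cell '.' (not opp) -> no flip
Dir NE: opp run (5,3) capped by W -> flip
Dir W: first cell '.' (not opp) -> no flip
Dir E: first cell '.' (not opp) -> no flip
Dir SW: first cell '.' (not opp) -> no flip
Dir S: first cell '.' (not opp) -> no flip
Dir SE: first cell '.' (not opp) -> no flip
All flips: (5,3)

Answer: ........
........
...B....
...BB...
..WBW...
...W....
..W.....
........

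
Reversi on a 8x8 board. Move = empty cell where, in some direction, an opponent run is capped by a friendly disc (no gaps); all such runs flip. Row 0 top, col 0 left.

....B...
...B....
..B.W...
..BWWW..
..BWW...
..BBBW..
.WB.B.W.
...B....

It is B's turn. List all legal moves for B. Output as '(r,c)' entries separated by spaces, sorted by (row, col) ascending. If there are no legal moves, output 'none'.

(1,4): flips 3 -> legal
(1,5): flips 2 -> legal
(2,3): flips 2 -> legal
(2,5): flips 2 -> legal
(2,6): flips 2 -> legal
(3,6): flips 3 -> legal
(4,5): flips 2 -> legal
(4,6): flips 3 -> legal
(5,0): no bracket -> illegal
(5,1): no bracket -> illegal
(5,6): flips 1 -> legal
(5,7): no bracket -> illegal
(6,0): flips 1 -> legal
(6,5): no bracket -> illegal
(6,7): no bracket -> illegal
(7,0): flips 1 -> legal
(7,1): no bracket -> illegal
(7,2): no bracket -> illegal
(7,5): no bracket -> illegal
(7,6): no bracket -> illegal
(7,7): flips 4 -> legal

Answer: (1,4) (1,5) (2,3) (2,5) (2,6) (3,6) (4,5) (4,6) (5,6) (6,0) (7,0) (7,7)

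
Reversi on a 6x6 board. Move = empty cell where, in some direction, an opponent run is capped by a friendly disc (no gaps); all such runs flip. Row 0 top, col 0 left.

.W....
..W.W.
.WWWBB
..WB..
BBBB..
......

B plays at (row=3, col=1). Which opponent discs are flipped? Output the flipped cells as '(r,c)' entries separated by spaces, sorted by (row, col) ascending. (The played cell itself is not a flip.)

Answer: (3,2)

Derivation:
Dir NW: first cell '.' (not opp) -> no flip
Dir N: opp run (2,1), next='.' -> no flip
Dir NE: opp run (2,2), next='.' -> no flip
Dir W: first cell '.' (not opp) -> no flip
Dir E: opp run (3,2) capped by B -> flip
Dir SW: first cell 'B' (not opp) -> no flip
Dir S: first cell 'B' (not opp) -> no flip
Dir SE: first cell 'B' (not opp) -> no flip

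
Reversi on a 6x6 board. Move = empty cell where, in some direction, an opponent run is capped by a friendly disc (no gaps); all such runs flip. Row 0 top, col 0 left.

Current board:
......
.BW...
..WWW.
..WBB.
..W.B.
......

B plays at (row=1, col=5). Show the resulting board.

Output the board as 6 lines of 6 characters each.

Answer: ......
.BW..B
..WWB.
..WBB.
..W.B.
......

Derivation:
Place B at (1,5); scan 8 dirs for brackets.
Dir NW: first cell '.' (not opp) -> no flip
Dir N: first cell '.' (not opp) -> no flip
Dir NE: edge -> no flip
Dir W: first cell '.' (not opp) -> no flip
Dir E: edge -> no flip
Dir SW: opp run (2,4) capped by B -> flip
Dir S: first cell '.' (not opp) -> no flip
Dir SE: edge -> no flip
All flips: (2,4)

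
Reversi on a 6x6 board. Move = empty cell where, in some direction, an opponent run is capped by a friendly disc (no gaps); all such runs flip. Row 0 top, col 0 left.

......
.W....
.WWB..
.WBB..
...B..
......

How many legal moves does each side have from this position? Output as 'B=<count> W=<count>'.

-- B to move --
(0,0): flips 2 -> legal
(0,1): no bracket -> illegal
(0,2): no bracket -> illegal
(1,0): flips 1 -> legal
(1,2): flips 1 -> legal
(1,3): no bracket -> illegal
(2,0): flips 2 -> legal
(3,0): flips 1 -> legal
(4,0): no bracket -> illegal
(4,1): no bracket -> illegal
(4,2): no bracket -> illegal
B mobility = 5
-- W to move --
(1,2): no bracket -> illegal
(1,3): no bracket -> illegal
(1,4): no bracket -> illegal
(2,4): flips 1 -> legal
(3,4): flips 2 -> legal
(4,1): no bracket -> illegal
(4,2): flips 1 -> legal
(4,4): flips 1 -> legal
(5,2): no bracket -> illegal
(5,3): no bracket -> illegal
(5,4): flips 2 -> legal
W mobility = 5

Answer: B=5 W=5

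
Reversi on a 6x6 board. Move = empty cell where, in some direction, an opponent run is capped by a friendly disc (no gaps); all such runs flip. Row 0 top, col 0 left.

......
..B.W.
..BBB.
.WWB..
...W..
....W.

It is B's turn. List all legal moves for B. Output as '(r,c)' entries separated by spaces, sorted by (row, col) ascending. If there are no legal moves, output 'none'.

Answer: (0,4) (0,5) (3,0) (4,0) (4,1) (4,2) (5,3)

Derivation:
(0,3): no bracket -> illegal
(0,4): flips 1 -> legal
(0,5): flips 1 -> legal
(1,3): no bracket -> illegal
(1,5): no bracket -> illegal
(2,0): no bracket -> illegal
(2,1): no bracket -> illegal
(2,5): no bracket -> illegal
(3,0): flips 2 -> legal
(3,4): no bracket -> illegal
(4,0): flips 1 -> legal
(4,1): flips 1 -> legal
(4,2): flips 1 -> legal
(4,4): no bracket -> illegal
(4,5): no bracket -> illegal
(5,2): no bracket -> illegal
(5,3): flips 1 -> legal
(5,5): no bracket -> illegal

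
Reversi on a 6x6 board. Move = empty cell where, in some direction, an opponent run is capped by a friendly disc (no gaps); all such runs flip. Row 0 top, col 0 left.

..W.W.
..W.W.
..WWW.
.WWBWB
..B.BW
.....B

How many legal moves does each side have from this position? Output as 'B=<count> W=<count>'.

-- B to move --
(0,1): no bracket -> illegal
(0,3): no bracket -> illegal
(0,5): no bracket -> illegal
(1,1): flips 1 -> legal
(1,3): flips 2 -> legal
(1,5): flips 1 -> legal
(2,0): flips 1 -> legal
(2,1): no bracket -> illegal
(2,5): no bracket -> illegal
(3,0): flips 2 -> legal
(4,0): no bracket -> illegal
(4,1): no bracket -> illegal
(4,3): no bracket -> illegal
(5,4): no bracket -> illegal
B mobility = 5
-- W to move --
(2,5): flips 1 -> legal
(4,1): no bracket -> illegal
(4,3): flips 2 -> legal
(5,1): flips 2 -> legal
(5,2): flips 1 -> legal
(5,3): flips 1 -> legal
(5,4): flips 1 -> legal
W mobility = 6

Answer: B=5 W=6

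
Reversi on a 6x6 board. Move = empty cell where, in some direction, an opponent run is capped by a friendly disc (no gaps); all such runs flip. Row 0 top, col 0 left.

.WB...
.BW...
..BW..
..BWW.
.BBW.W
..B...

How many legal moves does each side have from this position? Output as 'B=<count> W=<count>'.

-- B to move --
(0,0): flips 1 -> legal
(0,3): no bracket -> illegal
(1,0): no bracket -> illegal
(1,3): flips 1 -> legal
(1,4): flips 1 -> legal
(2,1): no bracket -> illegal
(2,4): flips 2 -> legal
(2,5): flips 2 -> legal
(3,5): flips 2 -> legal
(4,4): flips 2 -> legal
(5,3): no bracket -> illegal
(5,4): flips 1 -> legal
(5,5): no bracket -> illegal
B mobility = 8
-- W to move --
(0,0): flips 2 -> legal
(0,3): flips 1 -> legal
(1,0): flips 1 -> legal
(1,3): no bracket -> illegal
(2,0): no bracket -> illegal
(2,1): flips 3 -> legal
(3,0): no bracket -> illegal
(3,1): flips 1 -> legal
(4,0): flips 2 -> legal
(5,0): flips 2 -> legal
(5,1): flips 1 -> legal
(5,3): no bracket -> illegal
W mobility = 8

Answer: B=8 W=8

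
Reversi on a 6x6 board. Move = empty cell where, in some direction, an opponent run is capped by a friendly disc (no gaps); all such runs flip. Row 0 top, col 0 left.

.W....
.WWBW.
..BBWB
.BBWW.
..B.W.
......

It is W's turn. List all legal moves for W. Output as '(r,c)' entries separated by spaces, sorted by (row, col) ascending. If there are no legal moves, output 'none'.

Answer: (0,2) (0,3) (2,1) (3,0) (4,1) (5,1) (5,2)

Derivation:
(0,2): flips 1 -> legal
(0,3): flips 2 -> legal
(0,4): no bracket -> illegal
(1,5): no bracket -> illegal
(2,0): no bracket -> illegal
(2,1): flips 2 -> legal
(3,0): flips 2 -> legal
(3,5): no bracket -> illegal
(4,0): no bracket -> illegal
(4,1): flips 2 -> legal
(4,3): no bracket -> illegal
(5,1): flips 1 -> legal
(5,2): flips 3 -> legal
(5,3): no bracket -> illegal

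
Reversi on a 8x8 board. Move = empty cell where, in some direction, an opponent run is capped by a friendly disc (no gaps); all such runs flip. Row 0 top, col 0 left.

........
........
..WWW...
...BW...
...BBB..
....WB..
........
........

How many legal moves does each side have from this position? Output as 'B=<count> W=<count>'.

-- B to move --
(1,1): flips 1 -> legal
(1,2): flips 2 -> legal
(1,3): flips 1 -> legal
(1,4): flips 2 -> legal
(1,5): flips 1 -> legal
(2,1): no bracket -> illegal
(2,5): flips 1 -> legal
(3,1): no bracket -> illegal
(3,2): no bracket -> illegal
(3,5): flips 1 -> legal
(5,3): flips 1 -> legal
(6,3): flips 1 -> legal
(6,4): flips 1 -> legal
(6,5): flips 1 -> legal
B mobility = 11
-- W to move --
(3,2): flips 2 -> legal
(3,5): no bracket -> illegal
(3,6): flips 1 -> legal
(4,2): flips 1 -> legal
(4,6): no bracket -> illegal
(5,2): flips 1 -> legal
(5,3): flips 2 -> legal
(5,6): flips 2 -> legal
(6,4): no bracket -> illegal
(6,5): no bracket -> illegal
(6,6): flips 3 -> legal
W mobility = 7

Answer: B=11 W=7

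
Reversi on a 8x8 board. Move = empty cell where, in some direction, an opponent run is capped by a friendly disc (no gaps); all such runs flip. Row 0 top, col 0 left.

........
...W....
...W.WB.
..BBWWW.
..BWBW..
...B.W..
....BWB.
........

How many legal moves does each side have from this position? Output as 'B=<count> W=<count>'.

Answer: B=6 W=13

Derivation:
-- B to move --
(0,2): no bracket -> illegal
(0,3): flips 2 -> legal
(0,4): no bracket -> illegal
(1,2): no bracket -> illegal
(1,4): flips 1 -> legal
(1,5): no bracket -> illegal
(1,6): no bracket -> illegal
(2,2): no bracket -> illegal
(2,4): flips 2 -> legal
(2,7): no bracket -> illegal
(3,7): flips 3 -> legal
(4,6): flips 3 -> legal
(4,7): no bracket -> illegal
(5,2): no bracket -> illegal
(5,4): flips 1 -> legal
(5,6): no bracket -> illegal
(7,4): no bracket -> illegal
(7,5): no bracket -> illegal
(7,6): no bracket -> illegal
B mobility = 6
-- W to move --
(1,5): no bracket -> illegal
(1,6): flips 1 -> legal
(1,7): flips 1 -> legal
(2,1): flips 1 -> legal
(2,2): flips 2 -> legal
(2,4): no bracket -> illegal
(2,7): flips 1 -> legal
(3,1): flips 2 -> legal
(3,7): no bracket -> illegal
(4,1): flips 2 -> legal
(5,1): no bracket -> illegal
(5,2): no bracket -> illegal
(5,4): flips 1 -> legal
(5,6): no bracket -> illegal
(5,7): no bracket -> illegal
(6,2): flips 2 -> legal
(6,3): flips 2 -> legal
(6,7): flips 1 -> legal
(7,3): flips 1 -> legal
(7,4): no bracket -> illegal
(7,5): no bracket -> illegal
(7,6): no bracket -> illegal
(7,7): flips 1 -> legal
W mobility = 13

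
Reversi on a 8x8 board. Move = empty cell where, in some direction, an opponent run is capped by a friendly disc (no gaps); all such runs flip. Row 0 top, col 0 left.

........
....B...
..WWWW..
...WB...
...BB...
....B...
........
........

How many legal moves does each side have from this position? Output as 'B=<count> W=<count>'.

-- B to move --
(1,1): flips 2 -> legal
(1,2): flips 1 -> legal
(1,3): flips 2 -> legal
(1,5): no bracket -> illegal
(1,6): flips 1 -> legal
(2,1): no bracket -> illegal
(2,6): no bracket -> illegal
(3,1): no bracket -> illegal
(3,2): flips 2 -> legal
(3,5): no bracket -> illegal
(3,6): flips 1 -> legal
(4,2): no bracket -> illegal
B mobility = 6
-- W to move --
(0,3): flips 1 -> legal
(0,4): flips 1 -> legal
(0,5): flips 1 -> legal
(1,3): no bracket -> illegal
(1,5): no bracket -> illegal
(3,2): no bracket -> illegal
(3,5): flips 1 -> legal
(4,2): no bracket -> illegal
(4,5): flips 1 -> legal
(5,2): flips 2 -> legal
(5,3): flips 1 -> legal
(5,5): flips 1 -> legal
(6,3): no bracket -> illegal
(6,4): flips 3 -> legal
(6,5): no bracket -> illegal
W mobility = 9

Answer: B=6 W=9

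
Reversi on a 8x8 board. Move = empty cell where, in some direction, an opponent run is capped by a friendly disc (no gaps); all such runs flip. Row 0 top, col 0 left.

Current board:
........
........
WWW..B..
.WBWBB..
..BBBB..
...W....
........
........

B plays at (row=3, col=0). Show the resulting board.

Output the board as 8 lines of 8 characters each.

Answer: ........
........
WWW..B..
BBBWBB..
..BBBB..
...W....
........
........

Derivation:
Place B at (3,0); scan 8 dirs for brackets.
Dir NW: edge -> no flip
Dir N: opp run (2,0), next='.' -> no flip
Dir NE: opp run (2,1), next='.' -> no flip
Dir W: edge -> no flip
Dir E: opp run (3,1) capped by B -> flip
Dir SW: edge -> no flip
Dir S: first cell '.' (not opp) -> no flip
Dir SE: first cell '.' (not opp) -> no flip
All flips: (3,1)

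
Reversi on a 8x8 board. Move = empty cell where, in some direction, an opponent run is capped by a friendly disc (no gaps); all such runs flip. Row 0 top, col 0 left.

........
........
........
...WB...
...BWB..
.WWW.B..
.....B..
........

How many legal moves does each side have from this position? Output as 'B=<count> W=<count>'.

Answer: B=6 W=6

Derivation:
-- B to move --
(2,2): flips 2 -> legal
(2,3): flips 1 -> legal
(2,4): no bracket -> illegal
(3,2): flips 1 -> legal
(3,5): no bracket -> illegal
(4,0): no bracket -> illegal
(4,1): no bracket -> illegal
(4,2): no bracket -> illegal
(5,0): no bracket -> illegal
(5,4): flips 1 -> legal
(6,0): no bracket -> illegal
(6,1): flips 1 -> legal
(6,2): no bracket -> illegal
(6,3): flips 1 -> legal
(6,4): no bracket -> illegal
B mobility = 6
-- W to move --
(2,3): no bracket -> illegal
(2,4): flips 1 -> legal
(2,5): flips 2 -> legal
(3,2): no bracket -> illegal
(3,5): flips 1 -> legal
(3,6): no bracket -> illegal
(4,2): flips 1 -> legal
(4,6): flips 1 -> legal
(5,4): no bracket -> illegal
(5,6): no bracket -> illegal
(6,4): no bracket -> illegal
(6,6): flips 1 -> legal
(7,4): no bracket -> illegal
(7,5): no bracket -> illegal
(7,6): no bracket -> illegal
W mobility = 6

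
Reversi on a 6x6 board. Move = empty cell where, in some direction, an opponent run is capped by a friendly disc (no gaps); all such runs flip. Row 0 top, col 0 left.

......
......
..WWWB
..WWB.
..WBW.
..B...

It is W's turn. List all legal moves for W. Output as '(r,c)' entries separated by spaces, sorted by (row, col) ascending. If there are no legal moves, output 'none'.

Answer: (3,5) (4,5) (5,3) (5,4)

Derivation:
(1,4): no bracket -> illegal
(1,5): no bracket -> illegal
(3,5): flips 1 -> legal
(4,1): no bracket -> illegal
(4,5): flips 1 -> legal
(5,1): no bracket -> illegal
(5,3): flips 1 -> legal
(5,4): flips 1 -> legal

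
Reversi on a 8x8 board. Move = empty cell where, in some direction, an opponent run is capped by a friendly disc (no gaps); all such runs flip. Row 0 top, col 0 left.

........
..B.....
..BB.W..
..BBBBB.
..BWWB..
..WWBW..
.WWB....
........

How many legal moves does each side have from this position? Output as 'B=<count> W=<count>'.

Answer: B=13 W=14

Derivation:
-- B to move --
(1,4): flips 1 -> legal
(1,5): flips 1 -> legal
(1,6): flips 1 -> legal
(2,4): no bracket -> illegal
(2,6): no bracket -> illegal
(4,1): flips 1 -> legal
(4,6): no bracket -> illegal
(5,0): no bracket -> illegal
(5,1): flips 2 -> legal
(5,6): flips 1 -> legal
(6,0): flips 2 -> legal
(6,4): flips 1 -> legal
(6,5): flips 1 -> legal
(6,6): flips 2 -> legal
(7,0): flips 3 -> legal
(7,1): flips 3 -> legal
(7,2): flips 2 -> legal
(7,3): no bracket -> illegal
B mobility = 13
-- W to move --
(0,1): no bracket -> illegal
(0,2): flips 4 -> legal
(0,3): no bracket -> illegal
(1,1): flips 2 -> legal
(1,3): flips 2 -> legal
(1,4): no bracket -> illegal
(2,1): flips 1 -> legal
(2,4): flips 1 -> legal
(2,6): flips 1 -> legal
(2,7): no bracket -> illegal
(3,1): flips 1 -> legal
(3,7): no bracket -> illegal
(4,1): flips 1 -> legal
(4,6): flips 1 -> legal
(4,7): flips 1 -> legal
(5,1): no bracket -> illegal
(5,6): no bracket -> illegal
(6,4): flips 2 -> legal
(6,5): flips 1 -> legal
(7,2): no bracket -> illegal
(7,3): flips 1 -> legal
(7,4): flips 1 -> legal
W mobility = 14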